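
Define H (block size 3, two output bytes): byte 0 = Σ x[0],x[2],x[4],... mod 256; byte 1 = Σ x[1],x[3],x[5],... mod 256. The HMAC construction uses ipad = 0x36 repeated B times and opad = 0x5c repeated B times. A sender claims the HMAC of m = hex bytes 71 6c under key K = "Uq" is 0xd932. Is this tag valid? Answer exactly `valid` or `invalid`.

Key "Uq" = 55 71 is 2 bytes ≤ B = 3; zero-pad to 3 bytes: K' = 55 71 00.
K' ⊕ ipad = 63 47 36; K' ⊕ opad = 09 2d 5c.
Inner hash: even-index sum = 261 mod 256 = 5; odd-index sum = 184 mod 256 = 184 → 05 b8.
Outer hash (recomputed tag): even-index sum = 285 mod 256 = 29; odd-index sum = 50 mod 256 = 50 → 1d 32.
Recomputed tag = 1d32; claimed = d932 → mismatch.

invalid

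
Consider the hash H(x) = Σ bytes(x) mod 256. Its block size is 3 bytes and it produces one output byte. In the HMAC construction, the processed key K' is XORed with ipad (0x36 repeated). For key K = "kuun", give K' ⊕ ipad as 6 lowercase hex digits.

f53636

Key "kuun" = 6b 75 75 6e is 4 bytes > B = 3, so hash it first: H(key) = c3, then zero-pad to 3 bytes: K' = c3 00 00.
XOR each byte with 0x36: c3⊕36=f5, 00⊕36=36, 00⊕36=36.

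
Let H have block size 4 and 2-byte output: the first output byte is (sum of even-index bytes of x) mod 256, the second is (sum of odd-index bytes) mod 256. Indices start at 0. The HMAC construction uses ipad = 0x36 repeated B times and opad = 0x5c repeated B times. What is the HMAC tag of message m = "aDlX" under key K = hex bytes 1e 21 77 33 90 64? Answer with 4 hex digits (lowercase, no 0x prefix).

Key hex bytes 1e 21 77 33 90 64 is 6 bytes > B = 4, so hash it first: H(key) = 25 b8, then zero-pad to 4 bytes: K' = 25 b8 00 00.
K' ⊕ ipad = 13 8e 36 36.  K' ⊕ opad = 79 e4 5c 5c.
Inner input = (K'⊕ipad) ∥ m = 13 8e 36 36 ∥ 61 44 6c 58.
Inner hash: even-index sum = 278 mod 256 = 22; odd-index sum = 352 mod 256 = 96 → 16 60.
Outer input = (K'⊕opad) ∥ inner = 79 e4 5c 5c ∥ 16 60.
Outer hash (tag): even-index sum = 235 mod 256 = 235; odd-index sum = 416 mod 256 = 160 → eb a0.

eba0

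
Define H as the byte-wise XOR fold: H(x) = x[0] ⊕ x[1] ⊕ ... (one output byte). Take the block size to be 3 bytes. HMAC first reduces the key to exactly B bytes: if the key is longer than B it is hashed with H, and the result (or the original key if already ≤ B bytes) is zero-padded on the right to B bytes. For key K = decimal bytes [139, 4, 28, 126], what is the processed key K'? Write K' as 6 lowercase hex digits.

ed0000

|K| = 4 > B = 3, so first hash the key.
H(K): XOR 8b⊕04⊕1c⊕7e = ed.
Zero-pad H(K) = ed to 3 bytes: K' = ed 00 00.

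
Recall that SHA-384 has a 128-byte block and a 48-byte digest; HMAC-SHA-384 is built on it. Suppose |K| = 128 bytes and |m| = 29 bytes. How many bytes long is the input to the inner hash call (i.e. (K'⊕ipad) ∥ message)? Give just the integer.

Key is 128 ≤ 128 bytes, zero-padded: |K'| = 128.
Inner input = (K'⊕ipad) ∥ m → 128 + 29 = 157 bytes.

157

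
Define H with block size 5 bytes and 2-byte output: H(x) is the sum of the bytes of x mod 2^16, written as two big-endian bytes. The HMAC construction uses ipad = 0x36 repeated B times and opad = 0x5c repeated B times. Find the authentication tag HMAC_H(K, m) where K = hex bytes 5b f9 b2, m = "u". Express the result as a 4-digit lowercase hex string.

Key hex bytes 5b f9 b2 is 3 bytes ≤ B = 5; zero-pad to 5 bytes: K' = 5b f9 b2 00 00.
K' ⊕ ipad = 6d cf 84 36 36.  K' ⊕ opad = 07 a5 ee 5c 5c.
Inner input = (K'⊕ipad) ∥ m = 6d cf 84 36 36 ∥ 75.
Inner hash: sum = 109+207+132+54+54+117 = 673 → 02 a1.
Outer input = (K'⊕opad) ∥ inner = 07 a5 ee 5c 5c ∥ 02 a1.
Outer hash (tag): sum = 7+165+238+92+92+2+161 = 757 → 02 f5.

02f5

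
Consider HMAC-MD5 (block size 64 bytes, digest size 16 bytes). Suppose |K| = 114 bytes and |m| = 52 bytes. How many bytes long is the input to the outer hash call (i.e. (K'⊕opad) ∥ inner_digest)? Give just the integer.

Key is 114 > 64 bytes, so it is hashed to 16 bytes then zero-padded to 64: |K'| = 64.
Outer input = (K'⊕opad) ∥ H(inner) → 64 + 16 = 80 bytes.

80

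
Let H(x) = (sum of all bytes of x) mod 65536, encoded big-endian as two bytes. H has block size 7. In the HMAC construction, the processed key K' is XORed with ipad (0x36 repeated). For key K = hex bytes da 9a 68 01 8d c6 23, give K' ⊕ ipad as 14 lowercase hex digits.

Key hex bytes da 9a 68 01 8d c6 23 is exactly B = 7 bytes: K' = da 9a 68 01 8d c6 23.
XOR each byte with 0x36: da⊕36=ec, 9a⊕36=ac, 68⊕36=5e, 01⊕36=37, 8d⊕36=bb, c6⊕36=f0, 23⊕36=15.

ecac5e37bbf015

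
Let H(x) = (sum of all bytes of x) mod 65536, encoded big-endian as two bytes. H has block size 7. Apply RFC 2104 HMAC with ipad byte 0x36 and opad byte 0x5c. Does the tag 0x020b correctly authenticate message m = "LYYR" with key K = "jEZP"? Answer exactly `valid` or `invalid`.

valid

Key "jEZP" = 6a 45 5a 50 is 4 bytes ≤ B = 7; zero-pad to 7 bytes: K' = 6a 45 5a 50 00 00 00.
K' ⊕ ipad = 5c 73 6c 66 36 36 36; K' ⊕ opad = 36 19 06 0c 5c 5c 5c.
Inner hash: sum = 92+115+108+102+54+54+54+76+89+89+82 = 915 → 03 93.
Outer hash (recomputed tag): sum = 54+25+6+12+92+92+92+3+147 = 523 → 02 0b.
Recomputed tag = 020b; claimed = 020b → match.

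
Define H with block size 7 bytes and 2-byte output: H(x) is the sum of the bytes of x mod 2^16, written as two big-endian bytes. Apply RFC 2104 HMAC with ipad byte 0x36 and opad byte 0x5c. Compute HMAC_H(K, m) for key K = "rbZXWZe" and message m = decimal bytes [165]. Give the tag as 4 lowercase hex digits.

00fa

Key "rbZXWZe" = 72 62 5a 58 57 5a 65 is exactly B = 7 bytes: K' = 72 62 5a 58 57 5a 65.
K' ⊕ ipad = 44 54 6c 6e 61 6c 53.  K' ⊕ opad = 2e 3e 06 04 0b 06 39.
Inner input = (K'⊕ipad) ∥ m = 44 54 6c 6e 61 6c 53 ∥ a5.
Inner hash: sum = 68+84+108+110+97+108+83+165 = 823 → 03 37.
Outer input = (K'⊕opad) ∥ inner = 2e 3e 06 04 0b 06 39 ∥ 03 37.
Outer hash (tag): sum = 46+62+6+4+11+6+57+3+55 = 250 → 00 fa.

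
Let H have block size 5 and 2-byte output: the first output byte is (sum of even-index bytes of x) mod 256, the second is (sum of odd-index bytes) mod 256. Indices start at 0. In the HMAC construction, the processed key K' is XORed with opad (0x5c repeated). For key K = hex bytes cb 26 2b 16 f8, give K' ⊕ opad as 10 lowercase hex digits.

Key hex bytes cb 26 2b 16 f8 is exactly B = 5 bytes: K' = cb 26 2b 16 f8.
XOR each byte with 0x5c: cb⊕5c=97, 26⊕5c=7a, 2b⊕5c=77, 16⊕5c=4a, f8⊕5c=a4.

977a774aa4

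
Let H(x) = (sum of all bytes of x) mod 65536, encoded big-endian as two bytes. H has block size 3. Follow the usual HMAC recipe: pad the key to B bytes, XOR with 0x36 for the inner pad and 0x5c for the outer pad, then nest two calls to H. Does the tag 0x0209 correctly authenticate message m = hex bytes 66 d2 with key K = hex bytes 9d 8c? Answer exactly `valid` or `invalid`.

Key hex bytes 9d 8c is 2 bytes ≤ B = 3; zero-pad to 3 bytes: K' = 9d 8c 00.
K' ⊕ ipad = ab ba 36; K' ⊕ opad = c1 d0 5c.
Inner hash: sum = 171+186+54+102+210 = 723 → 02 d3.
Outer hash (recomputed tag): sum = 193+208+92+2+211 = 706 → 02 c2.
Recomputed tag = 02c2; claimed = 0209 → mismatch.

invalid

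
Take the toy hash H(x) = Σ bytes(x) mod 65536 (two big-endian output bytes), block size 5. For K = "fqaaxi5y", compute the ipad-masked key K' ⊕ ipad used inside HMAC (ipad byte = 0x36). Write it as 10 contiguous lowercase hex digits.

Key "fqaaxi5y" = 66 71 61 61 78 69 35 79 is 8 bytes > B = 5, so hash it first: H(key) = 03 28, then zero-pad to 5 bytes: K' = 03 28 00 00 00.
XOR each byte with 0x36: 03⊕36=35, 28⊕36=1e, 00⊕36=36, 00⊕36=36, 00⊕36=36.

351e363636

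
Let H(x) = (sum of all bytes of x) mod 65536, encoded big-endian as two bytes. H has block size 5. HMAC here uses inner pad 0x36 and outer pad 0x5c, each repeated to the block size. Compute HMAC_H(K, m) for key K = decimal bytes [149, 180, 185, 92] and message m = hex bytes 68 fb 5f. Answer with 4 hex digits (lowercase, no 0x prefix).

Key decimal bytes [149, 180, 185, 92] = 95 b4 b9 5c is 4 bytes ≤ B = 5; zero-pad to 5 bytes: K' = 95 b4 b9 5c 00.
K' ⊕ ipad = a3 82 8f 6a 36.  K' ⊕ opad = c9 e8 e5 00 5c.
Inner input = (K'⊕ipad) ∥ m = a3 82 8f 6a 36 ∥ 68 fb 5f.
Inner hash: sum = 163+130+143+106+54+104+251+95 = 1046 → 04 16.
Outer input = (K'⊕opad) ∥ inner = c9 e8 e5 00 5c ∥ 04 16.
Outer hash (tag): sum = 201+232+229+0+92+4+22 = 780 → 03 0c.

030c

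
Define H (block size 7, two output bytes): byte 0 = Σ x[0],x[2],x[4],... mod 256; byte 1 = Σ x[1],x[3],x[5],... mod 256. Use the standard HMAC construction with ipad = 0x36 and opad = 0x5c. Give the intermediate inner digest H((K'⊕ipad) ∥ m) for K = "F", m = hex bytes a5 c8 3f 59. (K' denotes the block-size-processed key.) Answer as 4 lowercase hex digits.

Key "F" = 46 is 1 byte ≤ B = 7; zero-pad to 7 bytes: K' = 46 00 00 00 00 00 00.
K' ⊕ ipad = 70 36 36 36 36 36 36.
Inner input = 70 36 36 36 36 36 36 ∥ a5 c8 3f 59.
Inner hash: even-index sum = 563 mod 256 = 51; odd-index sum = 390 mod 256 = 134 → 33 86.

3386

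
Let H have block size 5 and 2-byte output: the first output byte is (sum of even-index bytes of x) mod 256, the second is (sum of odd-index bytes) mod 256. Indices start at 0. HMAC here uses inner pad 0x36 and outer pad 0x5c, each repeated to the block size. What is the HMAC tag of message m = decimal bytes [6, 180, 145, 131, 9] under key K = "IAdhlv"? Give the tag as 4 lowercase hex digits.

fc71

Key "IAdhlv" = 49 41 64 68 6c 76 is 6 bytes > B = 5, so hash it first: H(key) = 19 1f, then zero-pad to 5 bytes: K' = 19 1f 00 00 00.
K' ⊕ ipad = 2f 29 36 36 36.  K' ⊕ opad = 45 43 5c 5c 5c.
Inner input = (K'⊕ipad) ∥ m = 2f 29 36 36 36 ∥ 06 b4 91 83 09.
Inner hash: even-index sum = 466 mod 256 = 210; odd-index sum = 255 mod 256 = 255 → d2 ff.
Outer input = (K'⊕opad) ∥ inner = 45 43 5c 5c 5c ∥ d2 ff.
Outer hash (tag): even-index sum = 508 mod 256 = 252; odd-index sum = 369 mod 256 = 113 → fc 71.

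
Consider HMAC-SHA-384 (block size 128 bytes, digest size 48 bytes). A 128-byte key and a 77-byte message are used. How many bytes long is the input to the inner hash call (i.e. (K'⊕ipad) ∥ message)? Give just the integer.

Key is 128 ≤ 128 bytes, zero-padded: |K'| = 128.
Inner input = (K'⊕ipad) ∥ m → 128 + 77 = 205 bytes.

205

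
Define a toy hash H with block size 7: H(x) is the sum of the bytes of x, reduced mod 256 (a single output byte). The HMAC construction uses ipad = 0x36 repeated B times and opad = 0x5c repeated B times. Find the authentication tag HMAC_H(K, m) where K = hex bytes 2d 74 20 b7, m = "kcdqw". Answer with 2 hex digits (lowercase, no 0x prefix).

Key hex bytes 2d 74 20 b7 is 4 bytes ≤ B = 7; zero-pad to 7 bytes: K' = 2d 74 20 b7 00 00 00.
K' ⊕ ipad = 1b 42 16 81 36 36 36.  K' ⊕ opad = 71 28 7c eb 5c 5c 5c.
Inner input = (K'⊕ipad) ∥ m = 1b 42 16 81 36 36 36 ∥ 6b 63 64 71 77.
Inner hash: sum = 27+66+22+129+54+54+54+107+99+100+113+119 = 944; mod 256 = 176 → b0.
Outer input = (K'⊕opad) ∥ inner = 71 28 7c eb 5c 5c 5c ∥ b0.
Outer hash (tag): sum = 113+40+124+235+92+92+92+176 = 964; mod 256 = 196 → c4.

c4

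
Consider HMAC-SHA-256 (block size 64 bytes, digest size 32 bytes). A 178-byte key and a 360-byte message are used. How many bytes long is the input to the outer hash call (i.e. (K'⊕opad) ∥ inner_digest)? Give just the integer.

Key is 178 > 64 bytes, so it is hashed to 32 bytes then zero-padded to 64: |K'| = 64.
Outer input = (K'⊕opad) ∥ H(inner) → 64 + 32 = 96 bytes.

96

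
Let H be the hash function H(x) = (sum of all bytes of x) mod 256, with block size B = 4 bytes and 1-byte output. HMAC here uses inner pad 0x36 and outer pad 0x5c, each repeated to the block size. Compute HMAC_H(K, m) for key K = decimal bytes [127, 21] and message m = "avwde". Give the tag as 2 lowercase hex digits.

13

Key decimal bytes [127, 21] = 7f 15 is 2 bytes ≤ B = 4; zero-pad to 4 bytes: K' = 7f 15 00 00.
K' ⊕ ipad = 49 23 36 36.  K' ⊕ opad = 23 49 5c 5c.
Inner input = (K'⊕ipad) ∥ m = 49 23 36 36 ∥ 61 76 77 64 65.
Inner hash: sum = 73+35+54+54+97+118+119+100+101 = 751; mod 256 = 239 → ef.
Outer input = (K'⊕opad) ∥ inner = 23 49 5c 5c ∥ ef.
Outer hash (tag): sum = 35+73+92+92+239 = 531; mod 256 = 19 → 13.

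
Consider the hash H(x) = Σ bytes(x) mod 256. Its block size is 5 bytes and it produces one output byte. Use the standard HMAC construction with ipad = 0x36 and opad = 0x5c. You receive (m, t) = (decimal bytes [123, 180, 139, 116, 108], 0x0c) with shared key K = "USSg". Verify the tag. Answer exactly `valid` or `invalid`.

Key "USSg" = 55 53 53 67 is 4 bytes ≤ B = 5; zero-pad to 5 bytes: K' = 55 53 53 67 00.
K' ⊕ ipad = 63 65 65 51 36; K' ⊕ opad = 09 0f 0f 3b 5c.
Inner hash: sum = 99+101+101+81+54+123+180+139+116+108 = 1102; mod 256 = 78 → 4e.
Outer hash (recomputed tag): sum = 9+15+15+59+92+78 = 268; mod 256 = 12 → 0c.
Recomputed tag = 0c; claimed = 0c → match.

valid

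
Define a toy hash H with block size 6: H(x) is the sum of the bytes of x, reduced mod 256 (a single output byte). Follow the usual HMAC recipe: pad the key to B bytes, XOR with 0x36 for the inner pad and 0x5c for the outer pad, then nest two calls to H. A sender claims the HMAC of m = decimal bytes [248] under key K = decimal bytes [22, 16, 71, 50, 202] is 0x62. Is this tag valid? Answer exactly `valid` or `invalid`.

invalid

Key decimal bytes [22, 16, 71, 50, 202] = 16 10 47 32 ca is 5 bytes ≤ B = 6; zero-pad to 6 bytes: K' = 16 10 47 32 ca 00.
K' ⊕ ipad = 20 26 71 04 fc 36; K' ⊕ opad = 4a 4c 1b 6e 96 5c.
Inner hash: sum = 32+38+113+4+252+54+248 = 741; mod 256 = 229 → e5.
Outer hash (recomputed tag): sum = 74+76+27+110+150+92+229 = 758; mod 256 = 246 → f6.
Recomputed tag = f6; claimed = 62 → mismatch.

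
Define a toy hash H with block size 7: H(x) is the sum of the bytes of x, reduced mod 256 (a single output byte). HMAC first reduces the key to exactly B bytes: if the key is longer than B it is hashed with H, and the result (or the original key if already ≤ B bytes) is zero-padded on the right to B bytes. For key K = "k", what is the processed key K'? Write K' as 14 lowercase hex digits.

6b000000000000

Key "k" = 6b is 1 byte ≤ B = 7; zero-pad to 7 bytes: K' = 6b 00 00 00 00 00 00.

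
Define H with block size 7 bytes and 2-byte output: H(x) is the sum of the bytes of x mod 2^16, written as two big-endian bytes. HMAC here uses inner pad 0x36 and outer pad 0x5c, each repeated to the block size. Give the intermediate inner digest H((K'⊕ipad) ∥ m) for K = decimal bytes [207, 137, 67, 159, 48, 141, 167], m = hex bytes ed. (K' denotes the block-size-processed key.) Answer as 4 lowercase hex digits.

Key decimal bytes [207, 137, 67, 159, 48, 141, 167] = cf 89 43 9f 30 8d a7 is exactly B = 7 bytes: K' = cf 89 43 9f 30 8d a7.
K' ⊕ ipad = f9 bf 75 a9 06 bb 91.
Inner input = f9 bf 75 a9 06 bb 91 ∥ ed.
Inner hash: sum = 249+191+117+169+6+187+145+237 = 1301 → 05 15.

0515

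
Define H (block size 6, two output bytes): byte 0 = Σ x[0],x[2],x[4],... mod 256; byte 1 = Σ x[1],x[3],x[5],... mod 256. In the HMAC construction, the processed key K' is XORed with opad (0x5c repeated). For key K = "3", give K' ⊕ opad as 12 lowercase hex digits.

6f5c5c5c5c5c

Key "3" = 33 is 1 byte ≤ B = 6; zero-pad to 6 bytes: K' = 33 00 00 00 00 00.
XOR each byte with 0x5c: 33⊕5c=6f, 00⊕5c=5c, 00⊕5c=5c, 00⊕5c=5c, 00⊕5c=5c, 00⊕5c=5c.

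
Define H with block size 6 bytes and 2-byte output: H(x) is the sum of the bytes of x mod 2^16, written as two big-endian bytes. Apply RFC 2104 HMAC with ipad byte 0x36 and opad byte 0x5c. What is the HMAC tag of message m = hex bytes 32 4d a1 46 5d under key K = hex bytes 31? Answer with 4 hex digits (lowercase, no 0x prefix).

Key hex bytes 31 is 1 byte ≤ B = 6; zero-pad to 6 bytes: K' = 31 00 00 00 00 00.
K' ⊕ ipad = 07 36 36 36 36 36.  K' ⊕ opad = 6d 5c 5c 5c 5c 5c.
Inner input = (K'⊕ipad) ∥ m = 07 36 36 36 36 36 ∥ 32 4d a1 46 5d.
Inner hash: sum = 7+54+54+54+54+54+50+77+161+70+93 = 728 → 02 d8.
Outer input = (K'⊕opad) ∥ inner = 6d 5c 5c 5c 5c 5c ∥ 02 d8.
Outer hash (tag): sum = 109+92+92+92+92+92+2+216 = 787 → 03 13.

0313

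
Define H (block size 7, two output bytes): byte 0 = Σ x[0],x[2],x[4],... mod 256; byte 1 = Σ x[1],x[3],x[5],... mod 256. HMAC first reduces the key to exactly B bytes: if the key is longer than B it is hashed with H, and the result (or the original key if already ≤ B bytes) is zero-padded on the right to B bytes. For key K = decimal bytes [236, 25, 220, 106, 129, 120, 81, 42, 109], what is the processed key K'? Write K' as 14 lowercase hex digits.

|K| = 9 > B = 7, so first hash the key.
H(K): even-index sum = 775 mod 256 = 7; odd-index sum = 293 mod 256 = 37 → 07 25.
Zero-pad H(K) = 07 25 to 7 bytes: K' = 07 25 00 00 00 00 00.

07250000000000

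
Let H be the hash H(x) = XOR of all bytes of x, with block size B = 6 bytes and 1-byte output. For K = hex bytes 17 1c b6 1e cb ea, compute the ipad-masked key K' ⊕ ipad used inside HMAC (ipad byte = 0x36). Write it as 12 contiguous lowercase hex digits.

212a8028fddc

Key hex bytes 17 1c b6 1e cb ea is exactly B = 6 bytes: K' = 17 1c b6 1e cb ea.
XOR each byte with 0x36: 17⊕36=21, 1c⊕36=2a, b6⊕36=80, 1e⊕36=28, cb⊕36=fd, ea⊕36=dc.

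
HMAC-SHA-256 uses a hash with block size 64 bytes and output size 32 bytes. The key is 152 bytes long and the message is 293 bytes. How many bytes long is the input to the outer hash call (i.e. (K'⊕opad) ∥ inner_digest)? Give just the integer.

Key is 152 > 64 bytes, so it is hashed to 32 bytes then zero-padded to 64: |K'| = 64.
Outer input = (K'⊕opad) ∥ H(inner) → 64 + 32 = 96 bytes.

96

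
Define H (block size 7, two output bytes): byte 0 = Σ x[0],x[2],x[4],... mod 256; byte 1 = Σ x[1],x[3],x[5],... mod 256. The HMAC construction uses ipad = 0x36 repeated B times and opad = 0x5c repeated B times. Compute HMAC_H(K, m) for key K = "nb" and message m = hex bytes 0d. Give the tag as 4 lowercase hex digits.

Key "nb" = 6e 62 is 2 bytes ≤ B = 7; zero-pad to 7 bytes: K' = 6e 62 00 00 00 00 00.
K' ⊕ ipad = 58 54 36 36 36 36 36.  K' ⊕ opad = 32 3e 5c 5c 5c 5c 5c.
Inner input = (K'⊕ipad) ∥ m = 58 54 36 36 36 36 36 ∥ 0d.
Inner hash: even-index sum = 250 mod 256 = 250; odd-index sum = 205 mod 256 = 205 → fa cd.
Outer input = (K'⊕opad) ∥ inner = 32 3e 5c 5c 5c 5c 5c ∥ fa cd.
Outer hash (tag): even-index sum = 531 mod 256 = 19; odd-index sum = 496 mod 256 = 240 → 13 f0.

13f0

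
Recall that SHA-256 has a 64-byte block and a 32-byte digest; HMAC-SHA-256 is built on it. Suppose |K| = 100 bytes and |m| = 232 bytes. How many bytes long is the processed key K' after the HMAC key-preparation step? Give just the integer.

64

Key is 100 > 64 bytes, so it is hashed to 32 bytes then zero-padded to 64: |K'| = 64.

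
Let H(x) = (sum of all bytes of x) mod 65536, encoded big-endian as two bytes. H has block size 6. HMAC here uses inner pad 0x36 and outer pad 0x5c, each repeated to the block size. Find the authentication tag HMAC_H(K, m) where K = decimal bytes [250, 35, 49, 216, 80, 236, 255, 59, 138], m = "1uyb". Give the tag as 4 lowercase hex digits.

02e1

Key decimal bytes [250, 35, 49, 216, 80, 236, 255, 59, 138] = fa 23 31 d8 50 ec ff 3b 8a is 9 bytes > B = 6, so hash it first: H(key) = 05 26, then zero-pad to 6 bytes: K' = 05 26 00 00 00 00.
K' ⊕ ipad = 33 10 36 36 36 36.  K' ⊕ opad = 59 7a 5c 5c 5c 5c.
Inner input = (K'⊕ipad) ∥ m = 33 10 36 36 36 36 ∥ 31 75 79 62.
Inner hash: sum = 51+16+54+54+54+54+49+117+121+98 = 668 → 02 9c.
Outer input = (K'⊕opad) ∥ inner = 59 7a 5c 5c 5c 5c ∥ 02 9c.
Outer hash (tag): sum = 89+122+92+92+92+92+2+156 = 737 → 02 e1.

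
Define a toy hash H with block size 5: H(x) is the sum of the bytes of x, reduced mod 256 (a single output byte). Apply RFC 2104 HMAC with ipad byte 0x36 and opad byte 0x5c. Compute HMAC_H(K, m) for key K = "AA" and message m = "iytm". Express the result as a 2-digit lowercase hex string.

Key "AA" = 41 41 is 2 bytes ≤ B = 5; zero-pad to 5 bytes: K' = 41 41 00 00 00.
K' ⊕ ipad = 77 77 36 36 36.  K' ⊕ opad = 1d 1d 5c 5c 5c.
Inner input = (K'⊕ipad) ∥ m = 77 77 36 36 36 ∥ 69 79 74 6d.
Inner hash: sum = 119+119+54+54+54+105+121+116+109 = 851; mod 256 = 83 → 53.
Outer input = (K'⊕opad) ∥ inner = 1d 1d 5c 5c 5c ∥ 53.
Outer hash (tag): sum = 29+29+92+92+92+83 = 417; mod 256 = 161 → a1.

a1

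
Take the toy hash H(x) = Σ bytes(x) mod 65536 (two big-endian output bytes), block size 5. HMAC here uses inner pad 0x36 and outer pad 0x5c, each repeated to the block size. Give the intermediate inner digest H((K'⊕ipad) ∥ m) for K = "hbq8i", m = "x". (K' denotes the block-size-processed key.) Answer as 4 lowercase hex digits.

Key "hbq8i" = 68 62 71 38 69 is exactly B = 5 bytes: K' = 68 62 71 38 69.
K' ⊕ ipad = 5e 54 47 0e 5f.
Inner input = 5e 54 47 0e 5f ∥ 78.
Inner hash: sum = 94+84+71+14+95+120 = 478 → 01 de.

01de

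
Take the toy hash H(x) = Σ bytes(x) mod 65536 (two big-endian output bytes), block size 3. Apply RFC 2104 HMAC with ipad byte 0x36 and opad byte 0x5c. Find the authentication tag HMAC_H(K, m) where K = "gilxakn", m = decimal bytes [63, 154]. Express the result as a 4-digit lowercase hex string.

Key "gilxakn" = 67 69 6c 78 61 6b 6e is 7 bytes > B = 3, so hash it first: H(key) = 02 ee, then zero-pad to 3 bytes: K' = 02 ee 00.
K' ⊕ ipad = 34 d8 36.  K' ⊕ opad = 5e b2 5c.
Inner input = (K'⊕ipad) ∥ m = 34 d8 36 ∥ 3f 9a.
Inner hash: sum = 52+216+54+63+154 = 539 → 02 1b.
Outer input = (K'⊕opad) ∥ inner = 5e b2 5c ∥ 02 1b.
Outer hash (tag): sum = 94+178+92+2+27 = 393 → 01 89.

0189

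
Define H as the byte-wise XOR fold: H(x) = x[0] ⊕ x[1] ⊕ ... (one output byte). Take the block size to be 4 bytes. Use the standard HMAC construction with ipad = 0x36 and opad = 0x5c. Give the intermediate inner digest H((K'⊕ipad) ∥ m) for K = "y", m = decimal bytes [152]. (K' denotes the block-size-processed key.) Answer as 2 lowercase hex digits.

e1

Key "y" = 79 is 1 byte ≤ B = 4; zero-pad to 4 bytes: K' = 79 00 00 00.
K' ⊕ ipad = 4f 36 36 36.
Inner input = 4f 36 36 36 ∥ 98.
Inner hash: XOR 4f⊕36⊕36⊕36⊕98 = e1.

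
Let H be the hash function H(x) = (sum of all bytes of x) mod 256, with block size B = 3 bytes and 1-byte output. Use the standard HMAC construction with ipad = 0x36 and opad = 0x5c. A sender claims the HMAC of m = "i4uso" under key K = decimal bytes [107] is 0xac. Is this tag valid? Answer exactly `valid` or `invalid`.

valid

Key decimal bytes [107] = 6b is 1 byte ≤ B = 3; zero-pad to 3 bytes: K' = 6b 00 00.
K' ⊕ ipad = 5d 36 36; K' ⊕ opad = 37 5c 5c.
Inner hash: sum = 93+54+54+105+52+117+115+111 = 701; mod 256 = 189 → bd.
Outer hash (recomputed tag): sum = 55+92+92+189 = 428; mod 256 = 172 → ac.
Recomputed tag = ac; claimed = ac → match.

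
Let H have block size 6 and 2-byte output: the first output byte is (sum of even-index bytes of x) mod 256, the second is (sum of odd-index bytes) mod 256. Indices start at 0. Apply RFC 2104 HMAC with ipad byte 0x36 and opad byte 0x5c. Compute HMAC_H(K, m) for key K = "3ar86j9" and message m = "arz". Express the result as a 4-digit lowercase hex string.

Key "3ar86j9" = 33 61 72 38 36 6a 39 is 7 bytes > B = 6, so hash it first: H(key) = 14 03, then zero-pad to 6 bytes: K' = 14 03 00 00 00 00.
K' ⊕ ipad = 22 35 36 36 36 36.  K' ⊕ opad = 48 5f 5c 5c 5c 5c.
Inner input = (K'⊕ipad) ∥ m = 22 35 36 36 36 36 ∥ 61 72 7a.
Inner hash: even-index sum = 361 mod 256 = 105; odd-index sum = 275 mod 256 = 19 → 69 13.
Outer input = (K'⊕opad) ∥ inner = 48 5f 5c 5c 5c 5c ∥ 69 13.
Outer hash (tag): even-index sum = 361 mod 256 = 105; odd-index sum = 298 mod 256 = 42 → 69 2a.

692a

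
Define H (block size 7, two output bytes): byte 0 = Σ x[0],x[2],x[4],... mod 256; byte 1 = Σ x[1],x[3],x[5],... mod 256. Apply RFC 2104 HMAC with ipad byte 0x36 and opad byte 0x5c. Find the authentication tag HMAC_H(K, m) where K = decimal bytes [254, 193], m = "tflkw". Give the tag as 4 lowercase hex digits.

Key decimal bytes [254, 193] = fe c1 is 2 bytes ≤ B = 7; zero-pad to 7 bytes: K' = fe c1 00 00 00 00 00.
K' ⊕ ipad = c8 f7 36 36 36 36 36.  K' ⊕ opad = a2 9d 5c 5c 5c 5c 5c.
Inner input = (K'⊕ipad) ∥ m = c8 f7 36 36 36 36 36 ∥ 74 66 6c 6b 77.
Inner hash: even-index sum = 571 mod 256 = 59; odd-index sum = 698 mod 256 = 186 → 3b ba.
Outer input = (K'⊕opad) ∥ inner = a2 9d 5c 5c 5c 5c 5c ∥ 3b ba.
Outer hash (tag): even-index sum = 624 mod 256 = 112; odd-index sum = 400 mod 256 = 144 → 70 90.

7090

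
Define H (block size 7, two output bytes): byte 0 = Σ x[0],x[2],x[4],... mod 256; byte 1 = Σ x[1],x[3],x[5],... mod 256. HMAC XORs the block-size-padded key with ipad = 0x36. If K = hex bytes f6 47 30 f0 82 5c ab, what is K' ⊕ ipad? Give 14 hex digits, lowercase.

c07106c6b46a9d

Key hex bytes f6 47 30 f0 82 5c ab is exactly B = 7 bytes: K' = f6 47 30 f0 82 5c ab.
XOR each byte with 0x36: f6⊕36=c0, 47⊕36=71, 30⊕36=06, f0⊕36=c6, 82⊕36=b4, 5c⊕36=6a, ab⊕36=9d.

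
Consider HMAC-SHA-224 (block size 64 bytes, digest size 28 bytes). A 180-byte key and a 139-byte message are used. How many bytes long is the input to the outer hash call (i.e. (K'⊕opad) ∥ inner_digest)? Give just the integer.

92

Key is 180 > 64 bytes, so it is hashed to 28 bytes then zero-padded to 64: |K'| = 64.
Outer input = (K'⊕opad) ∥ H(inner) → 64 + 28 = 92 bytes.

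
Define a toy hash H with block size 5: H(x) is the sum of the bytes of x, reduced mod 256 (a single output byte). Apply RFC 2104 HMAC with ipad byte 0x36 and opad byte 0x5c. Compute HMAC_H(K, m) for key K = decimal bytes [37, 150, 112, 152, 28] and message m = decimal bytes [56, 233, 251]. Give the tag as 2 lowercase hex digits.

Key decimal bytes [37, 150, 112, 152, 28] = 25 96 70 98 1c is exactly B = 5 bytes: K' = 25 96 70 98 1c.
K' ⊕ ipad = 13 a0 46 ae 2a.  K' ⊕ opad = 79 ca 2c c4 40.
Inner input = (K'⊕ipad) ∥ m = 13 a0 46 ae 2a ∥ 38 e9 fb.
Inner hash: sum = 19+160+70+174+42+56+233+251 = 1005; mod 256 = 237 → ed.
Outer input = (K'⊕opad) ∥ inner = 79 ca 2c c4 40 ∥ ed.
Outer hash (tag): sum = 121+202+44+196+64+237 = 864; mod 256 = 96 → 60.

60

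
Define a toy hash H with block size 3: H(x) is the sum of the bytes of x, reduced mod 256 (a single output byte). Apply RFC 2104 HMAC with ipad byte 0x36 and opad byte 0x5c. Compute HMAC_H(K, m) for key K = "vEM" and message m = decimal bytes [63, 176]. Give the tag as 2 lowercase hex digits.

71

Key "vEM" = 76 45 4d is exactly B = 3 bytes: K' = 76 45 4d.
K' ⊕ ipad = 40 73 7b.  K' ⊕ opad = 2a 19 11.
Inner input = (K'⊕ipad) ∥ m = 40 73 7b ∥ 3f b0.
Inner hash: sum = 64+115+123+63+176 = 541; mod 256 = 29 → 1d.
Outer input = (K'⊕opad) ∥ inner = 2a 19 11 ∥ 1d.
Outer hash (tag): sum = 42+25+17+29 = 113 → 71.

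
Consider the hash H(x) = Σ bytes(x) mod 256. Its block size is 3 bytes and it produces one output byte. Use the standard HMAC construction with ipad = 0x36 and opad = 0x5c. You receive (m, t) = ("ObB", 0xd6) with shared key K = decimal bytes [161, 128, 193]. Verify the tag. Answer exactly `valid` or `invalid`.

Key decimal bytes [161, 128, 193] = a1 80 c1 is exactly B = 3 bytes: K' = a1 80 c1.
K' ⊕ ipad = 97 b6 f7; K' ⊕ opad = fd dc 9d.
Inner hash: sum = 151+182+247+79+98+66 = 823; mod 256 = 55 → 37.
Outer hash (recomputed tag): sum = 253+220+157+55 = 685; mod 256 = 173 → ad.
Recomputed tag = ad; claimed = d6 → mismatch.

invalid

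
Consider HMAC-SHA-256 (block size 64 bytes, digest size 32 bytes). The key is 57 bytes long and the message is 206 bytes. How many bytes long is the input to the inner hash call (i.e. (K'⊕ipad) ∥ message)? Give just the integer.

270

Key is 57 ≤ 64 bytes, zero-padded: |K'| = 64.
Inner input = (K'⊕ipad) ∥ m → 64 + 206 = 270 bytes.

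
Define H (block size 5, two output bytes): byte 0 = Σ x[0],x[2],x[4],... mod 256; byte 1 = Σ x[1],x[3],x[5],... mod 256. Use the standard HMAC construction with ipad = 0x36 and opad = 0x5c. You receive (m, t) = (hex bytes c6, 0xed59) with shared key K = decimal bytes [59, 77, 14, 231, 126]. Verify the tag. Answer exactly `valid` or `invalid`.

Key decimal bytes [59, 77, 14, 231, 126] = 3b 4d 0e e7 7e is exactly B = 5 bytes: K' = 3b 4d 0e e7 7e.
K' ⊕ ipad = 0d 7b 38 d1 48; K' ⊕ opad = 67 11 52 bb 22.
Inner hash: even-index sum = 141 mod 256 = 141; odd-index sum = 530 mod 256 = 18 → 8d 12.
Outer hash (recomputed tag): even-index sum = 237 mod 256 = 237; odd-index sum = 345 mod 256 = 89 → ed 59.
Recomputed tag = ed59; claimed = ed59 → match.

valid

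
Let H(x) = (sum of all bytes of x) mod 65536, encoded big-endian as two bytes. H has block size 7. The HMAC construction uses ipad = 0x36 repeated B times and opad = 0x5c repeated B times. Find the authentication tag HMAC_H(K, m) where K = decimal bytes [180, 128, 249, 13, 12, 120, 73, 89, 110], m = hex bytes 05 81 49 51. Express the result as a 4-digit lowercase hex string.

031b

Key decimal bytes [180, 128, 249, 13, 12, 120, 73, 89, 110] = b4 80 f9 0d 0c 78 49 59 6e is 9 bytes > B = 7, so hash it first: H(key) = 03 ce, then zero-pad to 7 bytes: K' = 03 ce 00 00 00 00 00.
K' ⊕ ipad = 35 f8 36 36 36 36 36.  K' ⊕ opad = 5f 92 5c 5c 5c 5c 5c.
Inner input = (K'⊕ipad) ∥ m = 35 f8 36 36 36 36 36 ∥ 05 81 49 51.
Inner hash: sum = 53+248+54+54+54+54+54+5+129+73+81 = 859 → 03 5b.
Outer input = (K'⊕opad) ∥ inner = 5f 92 5c 5c 5c 5c 5c ∥ 03 5b.
Outer hash (tag): sum = 95+146+92+92+92+92+92+3+91 = 795 → 03 1b.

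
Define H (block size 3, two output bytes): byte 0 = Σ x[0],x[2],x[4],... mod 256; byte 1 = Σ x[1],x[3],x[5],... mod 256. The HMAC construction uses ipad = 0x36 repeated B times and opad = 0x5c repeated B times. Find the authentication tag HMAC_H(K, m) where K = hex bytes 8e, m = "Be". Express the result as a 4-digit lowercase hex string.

a6af

Key hex bytes 8e is 1 byte ≤ B = 3; zero-pad to 3 bytes: K' = 8e 00 00.
K' ⊕ ipad = b8 36 36.  K' ⊕ opad = d2 5c 5c.
Inner input = (K'⊕ipad) ∥ m = b8 36 36 ∥ 42 65.
Inner hash: even-index sum = 339 mod 256 = 83; odd-index sum = 120 mod 256 = 120 → 53 78.
Outer input = (K'⊕opad) ∥ inner = d2 5c 5c ∥ 53 78.
Outer hash (tag): even-index sum = 422 mod 256 = 166; odd-index sum = 175 mod 256 = 175 → a6 af.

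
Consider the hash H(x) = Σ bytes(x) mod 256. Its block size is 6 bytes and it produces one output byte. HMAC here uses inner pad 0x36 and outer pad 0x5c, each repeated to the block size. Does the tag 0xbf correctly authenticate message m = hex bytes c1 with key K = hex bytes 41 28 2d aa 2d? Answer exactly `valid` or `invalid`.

invalid

Key hex bytes 41 28 2d aa 2d is 5 bytes ≤ B = 6; zero-pad to 6 bytes: K' = 41 28 2d aa 2d 00.
K' ⊕ ipad = 77 1e 1b 9c 1b 36; K' ⊕ opad = 1d 74 71 f6 71 5c.
Inner hash: sum = 119+30+27+156+27+54+193 = 606; mod 256 = 94 → 5e.
Outer hash (recomputed tag): sum = 29+116+113+246+113+92+94 = 803; mod 256 = 35 → 23.
Recomputed tag = 23; claimed = bf → mismatch.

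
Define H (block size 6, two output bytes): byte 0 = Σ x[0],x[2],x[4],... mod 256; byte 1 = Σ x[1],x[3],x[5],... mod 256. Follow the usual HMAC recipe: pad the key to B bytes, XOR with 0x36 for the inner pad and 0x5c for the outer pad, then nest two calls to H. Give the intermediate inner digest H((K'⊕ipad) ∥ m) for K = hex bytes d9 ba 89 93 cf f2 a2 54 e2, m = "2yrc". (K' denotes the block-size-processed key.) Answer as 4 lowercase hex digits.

93ed

Key hex bytes d9 ba 89 93 cf f2 a2 54 e2 is 9 bytes > B = 6, so hash it first: H(key) = b5 93, then zero-pad to 6 bytes: K' = b5 93 00 00 00 00.
K' ⊕ ipad = 83 a5 36 36 36 36.
Inner input = 83 a5 36 36 36 36 ∥ 32 79 72 63.
Inner hash: even-index sum = 403 mod 256 = 147; odd-index sum = 493 mod 256 = 237 → 93 ed.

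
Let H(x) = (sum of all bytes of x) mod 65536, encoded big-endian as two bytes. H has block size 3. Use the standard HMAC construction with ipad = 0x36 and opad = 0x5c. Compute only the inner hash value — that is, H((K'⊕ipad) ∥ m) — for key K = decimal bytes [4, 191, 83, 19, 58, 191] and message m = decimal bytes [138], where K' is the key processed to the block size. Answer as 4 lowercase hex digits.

Key decimal bytes [4, 191, 83, 19, 58, 191] = 04 bf 53 13 3a bf is 6 bytes > B = 3, so hash it first: H(key) = 02 22, then zero-pad to 3 bytes: K' = 02 22 00.
K' ⊕ ipad = 34 14 36.
Inner input = 34 14 36 ∥ 8a.
Inner hash: sum = 52+20+54+138 = 264 → 01 08.

0108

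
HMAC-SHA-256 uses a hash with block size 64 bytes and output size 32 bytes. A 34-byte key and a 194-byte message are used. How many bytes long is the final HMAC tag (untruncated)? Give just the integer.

32

The tag is one SHA-256 digest: 32 bytes.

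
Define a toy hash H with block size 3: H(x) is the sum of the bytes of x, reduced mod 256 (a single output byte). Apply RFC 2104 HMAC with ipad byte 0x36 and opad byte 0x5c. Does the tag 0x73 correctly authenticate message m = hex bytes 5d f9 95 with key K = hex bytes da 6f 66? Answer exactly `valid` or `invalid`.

valid

Key hex bytes da 6f 66 is exactly B = 3 bytes: K' = da 6f 66.
K' ⊕ ipad = ec 59 50; K' ⊕ opad = 86 33 3a.
Inner hash: sum = 236+89+80+93+249+149 = 896; mod 256 = 128 → 80.
Outer hash (recomputed tag): sum = 134+51+58+128 = 371; mod 256 = 115 → 73.
Recomputed tag = 73; claimed = 73 → match.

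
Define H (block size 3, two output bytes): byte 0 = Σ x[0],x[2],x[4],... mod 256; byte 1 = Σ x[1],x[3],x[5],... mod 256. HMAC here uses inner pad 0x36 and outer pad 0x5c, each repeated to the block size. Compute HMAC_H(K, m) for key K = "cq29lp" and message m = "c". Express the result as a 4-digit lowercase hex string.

48b3

Key "cq29lp" = 63 71 32 39 6c 70 is 6 bytes > B = 3, so hash it first: H(key) = 01 1a, then zero-pad to 3 bytes: K' = 01 1a 00.
K' ⊕ ipad = 37 2c 36.  K' ⊕ opad = 5d 46 5c.
Inner input = (K'⊕ipad) ∥ m = 37 2c 36 ∥ 63.
Inner hash: even-index sum = 109 mod 256 = 109; odd-index sum = 143 mod 256 = 143 → 6d 8f.
Outer input = (K'⊕opad) ∥ inner = 5d 46 5c ∥ 6d 8f.
Outer hash (tag): even-index sum = 328 mod 256 = 72; odd-index sum = 179 mod 256 = 179 → 48 b3.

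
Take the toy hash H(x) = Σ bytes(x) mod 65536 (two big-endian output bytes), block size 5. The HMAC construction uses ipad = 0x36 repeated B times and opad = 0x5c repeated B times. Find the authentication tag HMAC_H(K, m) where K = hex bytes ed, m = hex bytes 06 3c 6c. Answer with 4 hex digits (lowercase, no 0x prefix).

0284

Key hex bytes ed is 1 byte ≤ B = 5; zero-pad to 5 bytes: K' = ed 00 00 00 00.
K' ⊕ ipad = db 36 36 36 36.  K' ⊕ opad = b1 5c 5c 5c 5c.
Inner input = (K'⊕ipad) ∥ m = db 36 36 36 36 ∥ 06 3c 6c.
Inner hash: sum = 219+54+54+54+54+6+60+108 = 609 → 02 61.
Outer input = (K'⊕opad) ∥ inner = b1 5c 5c 5c 5c ∥ 02 61.
Outer hash (tag): sum = 177+92+92+92+92+2+97 = 644 → 02 84.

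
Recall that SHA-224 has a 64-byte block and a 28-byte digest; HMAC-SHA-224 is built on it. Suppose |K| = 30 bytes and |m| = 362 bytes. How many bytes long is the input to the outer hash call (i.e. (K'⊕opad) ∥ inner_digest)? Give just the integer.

92

Key is 30 ≤ 64 bytes, zero-padded: |K'| = 64.
Outer input = (K'⊕opad) ∥ H(inner) → 64 + 28 = 92 bytes.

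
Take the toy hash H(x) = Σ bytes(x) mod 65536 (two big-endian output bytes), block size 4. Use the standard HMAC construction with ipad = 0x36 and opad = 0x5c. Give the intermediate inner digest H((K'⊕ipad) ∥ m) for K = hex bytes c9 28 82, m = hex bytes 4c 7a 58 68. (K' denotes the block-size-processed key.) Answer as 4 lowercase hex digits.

Key hex bytes c9 28 82 is 3 bytes ≤ B = 4; zero-pad to 4 bytes: K' = c9 28 82 00.
K' ⊕ ipad = ff 1e b4 36.
Inner input = ff 1e b4 36 ∥ 4c 7a 58 68.
Inner hash: sum = 255+30+180+54+76+122+88+104 = 909 → 03 8d.

038d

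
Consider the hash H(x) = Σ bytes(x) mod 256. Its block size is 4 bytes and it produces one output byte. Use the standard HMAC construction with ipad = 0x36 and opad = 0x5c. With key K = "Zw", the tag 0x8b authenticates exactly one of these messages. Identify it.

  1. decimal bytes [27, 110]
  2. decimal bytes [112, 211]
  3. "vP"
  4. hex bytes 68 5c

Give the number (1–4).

Key "Zw" = 5a 77 is 2 bytes ≤ B = 4; zero-pad to 4 bytes: K' = 5a 77 00 00.
K' ⊕ ipad = 6c 41 36 36; K' ⊕ opad = 06 2b 5c 5c.
m1: inner = H(6c 41 36 36 1b 6e) = a2; tag = H(06 2b 5c 5c a2) = 8b ← matches
m2: inner = H(6c 41 36 36 70 d3) = 5c; tag = H(06 2b 5c 5c 5c) = 45
m3: inner = H(6c 41 36 36 76 50) = df; tag = H(06 2b 5c 5c df) = c8
m4: inner = H(6c 41 36 36 68 5c) = dd; tag = H(06 2b 5c 5c dd) = c6

1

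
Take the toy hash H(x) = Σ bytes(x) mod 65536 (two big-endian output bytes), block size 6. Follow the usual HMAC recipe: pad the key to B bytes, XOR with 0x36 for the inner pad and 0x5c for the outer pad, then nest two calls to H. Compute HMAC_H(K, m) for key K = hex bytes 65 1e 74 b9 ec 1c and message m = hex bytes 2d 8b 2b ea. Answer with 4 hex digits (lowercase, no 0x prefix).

0299

Key hex bytes 65 1e 74 b9 ec 1c is exactly B = 6 bytes: K' = 65 1e 74 b9 ec 1c.
K' ⊕ ipad = 53 28 42 8f da 2a.  K' ⊕ opad = 39 42 28 e5 b0 40.
Inner input = (K'⊕ipad) ∥ m = 53 28 42 8f da 2a ∥ 2d 8b 2b ea.
Inner hash: sum = 83+40+66+143+218+42+45+139+43+234 = 1053 → 04 1d.
Outer input = (K'⊕opad) ∥ inner = 39 42 28 e5 b0 40 ∥ 04 1d.
Outer hash (tag): sum = 57+66+40+229+176+64+4+29 = 665 → 02 99.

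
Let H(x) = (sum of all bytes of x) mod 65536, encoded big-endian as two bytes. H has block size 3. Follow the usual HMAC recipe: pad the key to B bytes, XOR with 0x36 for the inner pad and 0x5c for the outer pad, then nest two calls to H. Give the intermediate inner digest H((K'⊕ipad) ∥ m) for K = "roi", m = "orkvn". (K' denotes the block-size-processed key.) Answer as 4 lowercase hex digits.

032c

Key "roi" = 72 6f 69 is exactly B = 3 bytes: K' = 72 6f 69.
K' ⊕ ipad = 44 59 5f.
Inner input = 44 59 5f ∥ 6f 72 6b 76 6e.
Inner hash: sum = 68+89+95+111+114+107+118+110 = 812 → 03 2c.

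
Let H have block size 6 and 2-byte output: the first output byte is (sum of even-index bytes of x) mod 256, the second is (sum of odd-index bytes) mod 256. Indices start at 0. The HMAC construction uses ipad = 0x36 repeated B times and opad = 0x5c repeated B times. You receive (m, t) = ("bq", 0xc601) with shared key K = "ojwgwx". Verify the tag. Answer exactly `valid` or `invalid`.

Key "ojwgwx" = 6f 6a 77 67 77 78 is exactly B = 6 bytes: K' = 6f 6a 77 67 77 78.
K' ⊕ ipad = 59 5c 41 51 41 4e; K' ⊕ opad = 33 36 2b 3b 2b 24.
Inner hash: even-index sum = 317 mod 256 = 61; odd-index sum = 364 mod 256 = 108 → 3d 6c.
Outer hash (recomputed tag): even-index sum = 198 mod 256 = 198; odd-index sum = 257 mod 256 = 1 → c6 01.
Recomputed tag = c601; claimed = c601 → match.

valid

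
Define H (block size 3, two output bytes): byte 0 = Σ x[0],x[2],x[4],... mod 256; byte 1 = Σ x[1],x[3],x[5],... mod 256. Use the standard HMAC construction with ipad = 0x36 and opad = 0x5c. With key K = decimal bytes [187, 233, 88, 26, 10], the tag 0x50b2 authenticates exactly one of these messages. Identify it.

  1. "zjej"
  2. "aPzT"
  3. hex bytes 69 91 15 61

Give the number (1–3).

Key decimal bytes [187, 233, 88, 26, 10] = bb e9 58 1a 0a is 5 bytes > B = 3, so hash it first: H(key) = 1d 03, then zero-pad to 3 bytes: K' = 1d 03 00.
K' ⊕ ipad = 2b 35 36; K' ⊕ opad = 41 5f 5c.
m1: inner = H(2b 35 36 7a 6a 65 6a) = 35 14; tag = H(41 5f 5c 35 14) = b194
m2: inner = H(2b 35 36 61 50 7a 54) = 05 10; tag = H(41 5f 5c 05 10) = ad64
m3: inner = H(2b 35 36 69 91 15 61) = 53 b3; tag = H(41 5f 5c 53 b3) = 50b2 ← matches

3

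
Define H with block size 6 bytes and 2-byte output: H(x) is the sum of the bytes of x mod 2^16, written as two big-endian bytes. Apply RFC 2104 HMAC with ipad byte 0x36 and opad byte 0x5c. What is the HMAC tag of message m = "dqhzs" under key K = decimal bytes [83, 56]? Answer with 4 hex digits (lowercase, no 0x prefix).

025b

Key decimal bytes [83, 56] = 53 38 is 2 bytes ≤ B = 6; zero-pad to 6 bytes: K' = 53 38 00 00 00 00.
K' ⊕ ipad = 65 0e 36 36 36 36.  K' ⊕ opad = 0f 64 5c 5c 5c 5c.
Inner input = (K'⊕ipad) ∥ m = 65 0e 36 36 36 36 ∥ 64 71 68 7a 73.
Inner hash: sum = 101+14+54+54+54+54+100+113+104+122+115 = 885 → 03 75.
Outer input = (K'⊕opad) ∥ inner = 0f 64 5c 5c 5c 5c ∥ 03 75.
Outer hash (tag): sum = 15+100+92+92+92+92+3+117 = 603 → 02 5b.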